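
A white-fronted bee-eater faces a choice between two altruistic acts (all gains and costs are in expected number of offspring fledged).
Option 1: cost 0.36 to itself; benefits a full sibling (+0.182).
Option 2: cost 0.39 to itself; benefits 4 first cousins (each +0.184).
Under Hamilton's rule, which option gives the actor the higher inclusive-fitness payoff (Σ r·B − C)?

Option 1: r to a full sibling = 0.5.
Option 1: Σ r·B − C = (1·0.5·0.182) − 0.36 = -0.269.
Option 2: r to a first cousin = 0.125.
Option 2: Σ r·B − C = (4·0.125·0.184) − 0.39 = -0.298.
Option 1 has the higher net inclusive-fitness payoff.

Option 1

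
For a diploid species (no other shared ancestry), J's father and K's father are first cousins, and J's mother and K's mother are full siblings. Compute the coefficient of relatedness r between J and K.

Independent pedigree routes through distinct common ancestors add.
J and K are related in two ways: second cousins through their fathers (r = 1/32) and first cousins through their mothers (r = 1/8).
r = 1/32 + 1/8 = 5/32 = 0.15625.

0.15625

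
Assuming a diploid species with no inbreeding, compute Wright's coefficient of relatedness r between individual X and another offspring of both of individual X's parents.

Each parent–offspring link contributes a factor of 1/2, and independent paths through distinct common ancestors add.
Full sibs share both parents — two paths of length 2: r = 2·(1/2)^2 = 1/2.

0.5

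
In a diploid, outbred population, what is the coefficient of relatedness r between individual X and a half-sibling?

Each parent–offspring link contributes a factor of 1/2, and independent paths through distinct common ancestors add.
Half-sibs share one parent — one path of length 2: r = (1/2)^2 = 1/4.

0.25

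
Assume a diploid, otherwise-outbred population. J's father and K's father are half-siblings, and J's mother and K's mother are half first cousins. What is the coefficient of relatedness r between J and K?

0.078125

Relatedness sums over independent paths through distinct common ancestors.
J and K are related in two ways: half first cousins through their fathers (r = 1/16) and half second cousins through their mothers (r = 1/64).
r = 1/16 + 1/64 = 0.078125.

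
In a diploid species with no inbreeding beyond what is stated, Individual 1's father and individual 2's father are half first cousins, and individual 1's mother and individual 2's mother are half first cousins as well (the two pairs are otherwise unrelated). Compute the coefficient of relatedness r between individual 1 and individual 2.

0.03125

Relatedness sums over independent paths through distinct common ancestors.
Individual 1 and individual 2 are related in two ways: half second cousins through their fathers (r = 1/64) and half second cousins through their mothers (r = 1/64).
r = 1/64 + 1/64 = 1/32 = 0.03125.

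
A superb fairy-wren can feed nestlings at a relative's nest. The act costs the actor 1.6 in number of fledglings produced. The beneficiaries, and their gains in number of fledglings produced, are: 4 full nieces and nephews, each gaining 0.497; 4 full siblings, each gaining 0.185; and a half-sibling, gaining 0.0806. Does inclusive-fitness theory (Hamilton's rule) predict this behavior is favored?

Hamilton's rule: the trait is favored when the sum of r·B over every recipient exceeds the actor's cost C.
r to a full niece or nephew = 0.25 (full aunt/uncle↔niece/nephew: two paths of length 3 through the shared grandparent pair: r = 2·(1/2)^3 = 1/4).
r to a full sibling = 0.5 (full sibs share both parents — two paths of length 2: r = 2·(1/2)^2 = 1/2).
r to a half-sibling = 0.25 (half-sibs share one parent — one path of length 2: r = (1/2)^2 = 1/4).
Summing one r·B term per recipient: 4·0.25·0.497 + 4·0.5·0.185 + 1·0.25·0.0806 = 0.88715.
0.88715 < 1.6: the indirect benefit is less than the cost.

No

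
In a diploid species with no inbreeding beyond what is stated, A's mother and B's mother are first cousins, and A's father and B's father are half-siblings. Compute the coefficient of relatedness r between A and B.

Relatedness sums over independent paths through distinct common ancestors.
A and B are related in two ways: second cousins through their mothers (r = 1/32) and half first cousins through their fathers (r = 1/16).
r = 1/32 + 1/16 = 3/32 = 0.09375.

0.09375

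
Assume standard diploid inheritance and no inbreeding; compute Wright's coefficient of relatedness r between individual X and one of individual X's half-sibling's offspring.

Each parent–offspring link contributes a factor of 1/2, and independent paths through distinct common ancestors add.
Half-aunt/uncle↔niece/nephew: one path of length 3: r = (1/2)^3 = 1/8.

0.125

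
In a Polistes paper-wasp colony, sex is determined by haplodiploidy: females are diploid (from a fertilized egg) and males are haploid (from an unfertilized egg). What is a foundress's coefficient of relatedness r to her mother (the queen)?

0.5

One meiotic link between diploid queen and diploid daughter: r = 1/2.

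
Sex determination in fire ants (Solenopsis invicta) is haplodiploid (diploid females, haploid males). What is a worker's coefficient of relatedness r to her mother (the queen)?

One meiotic link between diploid queen and diploid daughter: r = 1/2.

0.5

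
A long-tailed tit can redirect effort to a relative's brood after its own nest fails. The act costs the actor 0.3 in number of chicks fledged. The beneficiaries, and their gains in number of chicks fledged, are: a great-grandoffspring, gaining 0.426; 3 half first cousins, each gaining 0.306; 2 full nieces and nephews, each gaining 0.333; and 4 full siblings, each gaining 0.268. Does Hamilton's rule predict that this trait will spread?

Yes

Hamilton's rule: the trait is favored when the sum of r·B over every recipient exceeds the actor's cost C.
r to a great-grandoffspring = 0.125 (three parent–offspring links: r = (1/2)^3 = 1/8).
r to a half first cousin = 1/16 (half first cousins share one grandparent — one path of length 4: r = (1/2)^4 = 1/16).
r to a full niece or nephew = 0.25 (full aunt/uncle↔niece/nephew: two paths of length 3 through the shared grandparent pair: r = 2·(1/2)^3 = 1/4).
r to a full sibling = 1/2 (full sibs share both parents — two paths of length 2: r = 2·(1/2)^2 = 1/2).
Summing one r·B term per recipient: 1·0.125·0.426 + 3·0.0625·0.306 + 2·0.25·0.333 + 4·0.5·0.268 = 0.813125.
0.813125 > 0.3: the indirect benefit exceeds the cost.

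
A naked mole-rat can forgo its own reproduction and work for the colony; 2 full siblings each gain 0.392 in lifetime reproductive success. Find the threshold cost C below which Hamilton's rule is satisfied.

0.392

r to a full sibling = 0.5 (full sibs share both parents — two paths of length 2: r = 2·(1/2)^2 = 1/2).
Hamilton's rule: n·r·B > C, so the trait is favored while C < n·r·B = 2·0.5·0.392 = 0.392.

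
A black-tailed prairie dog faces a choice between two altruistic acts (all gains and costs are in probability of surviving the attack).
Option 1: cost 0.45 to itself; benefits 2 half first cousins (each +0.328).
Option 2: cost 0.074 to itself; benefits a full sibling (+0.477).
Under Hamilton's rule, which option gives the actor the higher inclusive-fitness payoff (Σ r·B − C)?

Option 1: r to a half first cousin = 0.0625.
Option 1: Σ r·B − C = (2·0.0625·0.328) − 0.45 = -0.409.
Option 2: r to a full sibling = 0.5.
Option 2: Σ r·B − C = (1·0.5·0.477) − 0.074 = 0.1645.
Option 2 has the higher net inclusive-fitness payoff.

Option 2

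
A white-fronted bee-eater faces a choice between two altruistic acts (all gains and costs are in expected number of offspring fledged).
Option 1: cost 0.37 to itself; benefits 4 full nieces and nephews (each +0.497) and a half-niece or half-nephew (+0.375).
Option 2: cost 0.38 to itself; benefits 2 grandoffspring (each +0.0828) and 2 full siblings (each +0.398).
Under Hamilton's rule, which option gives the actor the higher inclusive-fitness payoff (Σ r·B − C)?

Option 1

Option 1: r to a full niece or nephew = 0.25.
Option 1: r to a half-niece or half-nephew = 0.125.
Option 1: Σ r·B − C = (4·0.25·0.497 + 1·0.125·0.375) − 0.37 = 0.173875.
Option 2: r to a grandoffspring = 0.25.
Option 2: r to a full sibling = 0.5.
Option 2: Σ r·B − C = (2·0.25·0.0828 + 2·0.5·0.398) − 0.38 = 0.0594.
Option 1 has the higher net inclusive-fitness payoff.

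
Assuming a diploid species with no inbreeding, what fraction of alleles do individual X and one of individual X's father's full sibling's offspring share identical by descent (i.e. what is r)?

0.125

Each parent–offspring link contributes a factor of 1/2, and independent paths through distinct common ancestors add.
First cousins share one grandparent pair — two paths of length 4: r = 2·(1/2)^4 = 1/8.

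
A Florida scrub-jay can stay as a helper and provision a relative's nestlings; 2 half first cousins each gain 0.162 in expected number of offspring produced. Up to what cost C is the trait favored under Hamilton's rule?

0.02025

r to a half first cousin = 1/16 (half first cousins share one grandparent — one path of length 4: r = (1/2)^4 = 1/16).
Hamilton's rule: n·r·B > C, so the trait is favored while C < n·r·B = 2·0.0625·0.162 = 0.02025.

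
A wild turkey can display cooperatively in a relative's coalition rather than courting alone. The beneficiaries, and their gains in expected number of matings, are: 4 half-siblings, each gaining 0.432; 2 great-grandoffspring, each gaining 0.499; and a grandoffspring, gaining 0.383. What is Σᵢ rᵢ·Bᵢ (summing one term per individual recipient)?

0.6525

r to a half-sibling = 0.25 (half-sibs share one parent — one path of length 2: r = (1/2)^2 = 1/4).
r to a great-grandoffspring = 1/8 (three parent–offspring links: r = (1/2)^3 = 1/8).
r to a grandoffspring = 1/4 (two parent–offspring links: r = (1/2)^2 = 1/4).
Summing one r·B term per recipient: 4·0.25·0.432 + 2·0.125·0.499 + 1·0.25·0.383 = 0.6525.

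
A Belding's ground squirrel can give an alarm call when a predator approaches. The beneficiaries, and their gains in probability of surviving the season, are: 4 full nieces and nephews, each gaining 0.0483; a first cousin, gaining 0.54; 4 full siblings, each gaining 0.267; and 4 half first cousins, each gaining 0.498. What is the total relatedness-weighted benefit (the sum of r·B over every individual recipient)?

r to a full niece or nephew = 0.25 (full aunt/uncle↔niece/nephew: two paths of length 3 through the shared grandparent pair: r = 2·(1/2)^3 = 1/4).
r to a first cousin = 0.125 (first cousins share one grandparent pair — two paths of length 4: r = 2·(1/2)^4 = 1/8).
r to a full sibling = 1/2 (full sibs share both parents — two paths of length 2: r = 2·(1/2)^2 = 1/2).
r to a half first cousin = 1/16 (half first cousins share one grandparent — one path of length 4: r = (1/2)^4 = 1/16).
Summing one r·B term per recipient: 4·0.25·0.0483 + 1·0.125·0.54 + 4·0.5·0.267 + 4·0.0625·0.498 = 0.7743.

0.7743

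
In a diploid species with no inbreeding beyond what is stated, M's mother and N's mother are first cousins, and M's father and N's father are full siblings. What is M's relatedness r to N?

0.15625

Independent pedigree routes through distinct common ancestors add.
M and N are related in two ways: second cousins through their mothers (r = 1/32) and first cousins through their fathers (r = 1/8).
r = 1/32 + 1/8 = 5/32 = 0.15625.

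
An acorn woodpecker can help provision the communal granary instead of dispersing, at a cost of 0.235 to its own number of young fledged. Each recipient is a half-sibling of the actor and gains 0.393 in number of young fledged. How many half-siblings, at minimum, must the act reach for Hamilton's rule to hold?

r to a half-sibling = 0.25 (half-sibs share one parent — one path of length 2: r = (1/2)^2 = 1/4).
Hamilton's rule: n·r·B > C  ⇒  n > C/(r·B) = 0.235/(0.25·0.393) = 2.392.
The smallest integer exceeding 2.392 is 3.

3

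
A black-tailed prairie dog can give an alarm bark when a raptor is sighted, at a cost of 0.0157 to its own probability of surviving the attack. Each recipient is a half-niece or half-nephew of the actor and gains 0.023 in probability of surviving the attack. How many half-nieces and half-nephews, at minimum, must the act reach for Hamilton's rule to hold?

6

r to a half-niece or half-nephew = 1/8 (half-aunt/uncle↔niece/nephew: one path of length 3: r = (1/2)^3 = 1/8).
Hamilton's rule: n·r·B > C  ⇒  n > C/(r·B) = 0.0157/(0.125·0.023) = 5.461.
The smallest integer exceeding 5.461 is 6.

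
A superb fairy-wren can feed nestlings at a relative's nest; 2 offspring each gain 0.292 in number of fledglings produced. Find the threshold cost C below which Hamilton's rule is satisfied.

0.292

r to an offspring = 0.5 (one parent–offspring link: r = (1/2)^1 = 1/2).
Hamilton's rule: n·r·B > C, so the trait is favored while C < n·r·B = 2·0.5·0.292 = 0.292.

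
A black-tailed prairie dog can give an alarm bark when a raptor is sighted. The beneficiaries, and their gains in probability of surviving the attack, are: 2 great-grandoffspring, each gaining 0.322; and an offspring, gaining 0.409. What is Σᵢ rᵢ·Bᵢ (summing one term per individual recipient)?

r to a great-grandoffspring = 1/8 (three parent–offspring links: r = (1/2)^3 = 1/8).
r to an offspring = 0.5 (one parent–offspring link: r = (1/2)^1 = 1/2).
Summing one r·B term per recipient: 2·0.125·0.322 + 1·0.5·0.409 = 0.285.

0.285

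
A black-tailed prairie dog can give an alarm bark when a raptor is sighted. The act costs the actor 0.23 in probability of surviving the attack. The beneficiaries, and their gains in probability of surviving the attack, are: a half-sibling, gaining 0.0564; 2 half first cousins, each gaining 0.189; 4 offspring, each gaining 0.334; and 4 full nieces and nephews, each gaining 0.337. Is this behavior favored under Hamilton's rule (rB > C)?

Hamilton's rule: the trait is favored when the sum of r·B over every recipient exceeds the actor's cost C.
r to a half-sibling = 0.25 (half-sibs share one parent — one path of length 2: r = (1/2)^2 = 1/4).
r to a half first cousin = 1/16 (half first cousins share one grandparent — one path of length 4: r = (1/2)^4 = 1/16).
r to an offspring = 1/2 (one parent–offspring link: r = (1/2)^1 = 1/2).
r to a full niece or nephew = 1/4 (full aunt/uncle↔niece/nephew: two paths of length 3 through the shared grandparent pair: r = 2·(1/2)^3 = 1/4).
Summing one r·B term per recipient: 1·0.25·0.0564 + 2·0.0625·0.189 + 4·0.5·0.334 + 4·0.25·0.337 = 1.042725.
1.042725 > 0.23: the indirect benefit exceeds the cost.

Yes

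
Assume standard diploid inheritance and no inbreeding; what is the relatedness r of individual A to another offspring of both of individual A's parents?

0.5

Each parent–offspring link contributes a factor of 1/2, and independent paths through distinct common ancestors add.
Full sibs share both parents — two paths of length 2: r = 2·(1/2)^2 = 1/2.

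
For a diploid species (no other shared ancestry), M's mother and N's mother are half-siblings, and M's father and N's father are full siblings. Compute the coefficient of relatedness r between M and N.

0.1875

With two independent routes of shared ancestry, r is the sum of the two contributions.
M and N are related in two ways: half first cousins through their mothers (r = 1/16) and first cousins through their fathers (r = 1/8).
r = 1/16 + 1/8 = 0.1875.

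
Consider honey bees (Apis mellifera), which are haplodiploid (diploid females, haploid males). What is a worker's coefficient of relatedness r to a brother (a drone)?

Her haploid brother carries none of their father's genes and a random half of their mother's genome; that half matches the maternal half of her own genome with probability 1/2: r = 1/2 · 1/2 = 1/4.

0.25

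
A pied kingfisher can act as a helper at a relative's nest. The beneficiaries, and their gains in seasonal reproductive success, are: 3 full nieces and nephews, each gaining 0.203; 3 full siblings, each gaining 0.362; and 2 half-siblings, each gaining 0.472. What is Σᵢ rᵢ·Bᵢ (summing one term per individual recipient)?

r to a full niece or nephew = 1/4 (full aunt/uncle↔niece/nephew: two paths of length 3 through the shared grandparent pair: r = 2·(1/2)^3 = 1/4).
r to a full sibling = 1/2 (full sibs share both parents — two paths of length 2: r = 2·(1/2)^2 = 1/2).
r to a half-sibling = 0.25 (half-sibs share one parent — one path of length 2: r = (1/2)^2 = 1/4).
Summing one r·B term per recipient: 3·0.25·0.203 + 3·0.5·0.362 + 2·0.25·0.472 = 0.93125.

0.93125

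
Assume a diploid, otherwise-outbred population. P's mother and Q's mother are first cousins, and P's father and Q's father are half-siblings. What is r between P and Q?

With two independent routes of shared ancestry, r is the sum of the two contributions.
P and Q are related in two ways: second cousins through their mothers (r = 1/32) and half first cousins through their fathers (r = 1/16).
r = 1/32 + 1/16 = 0.09375.

0.09375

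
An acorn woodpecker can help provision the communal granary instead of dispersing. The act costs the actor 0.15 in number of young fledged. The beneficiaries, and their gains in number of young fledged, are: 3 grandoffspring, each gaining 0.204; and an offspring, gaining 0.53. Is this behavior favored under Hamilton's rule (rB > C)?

Yes

Hamilton's rule: the trait is favored when the sum of r·B over every recipient exceeds the actor's cost C.
r to a grandoffspring = 1/4 (two parent–offspring links: r = (1/2)^2 = 1/4).
r to an offspring = 0.5 (one parent–offspring link: r = (1/2)^1 = 1/2).
Summing one r·B term per recipient: 3·0.25·0.204 + 1·0.5·0.53 = 0.418.
0.418 > 0.15: the indirect benefit exceeds the cost.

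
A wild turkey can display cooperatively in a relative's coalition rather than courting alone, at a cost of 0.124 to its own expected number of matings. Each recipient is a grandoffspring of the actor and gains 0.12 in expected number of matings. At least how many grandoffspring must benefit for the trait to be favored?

r to a grandoffspring = 1/4 (two parent–offspring links: r = (1/2)^2 = 1/4).
Hamilton's rule: n·r·B > C  ⇒  n > C/(r·B) = 0.124/(0.25·0.12) = 4.133.
The smallest integer exceeding 4.133 is 5.

5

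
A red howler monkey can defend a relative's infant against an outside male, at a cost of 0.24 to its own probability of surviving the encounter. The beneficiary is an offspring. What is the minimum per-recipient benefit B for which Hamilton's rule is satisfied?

0.48

r to an offspring = 1/2 (one parent–offspring link: r = (1/2)^1 = 1/2).
Hamilton's rule with n recipients of equal r: n·r·B > C, so B > C/(n·r) = 0.24/(1·0.5) = 0.48.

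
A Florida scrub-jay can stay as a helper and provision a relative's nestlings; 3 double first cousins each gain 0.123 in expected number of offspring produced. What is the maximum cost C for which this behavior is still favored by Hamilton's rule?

r to a double first cousin = 1/4 (double first cousins share both grandparent pairs — four paths of length 4: r = 4·(1/2)^4 = 1/4).
Hamilton's rule: n·r·B > C, so the trait is favored while C < n·r·B = 3·0.25·0.123 = 0.09225.

0.09225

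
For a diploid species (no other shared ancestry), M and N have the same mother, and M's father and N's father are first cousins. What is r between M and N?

0.28125

Independent pedigree routes through distinct common ancestors add.
M and N are related in two ways: half-sibs through their shared mother (r = 1/4) and second cousins through their fathers (r = 1/32).
r = 1/4 + 1/32 = 9/32 = 0.28125.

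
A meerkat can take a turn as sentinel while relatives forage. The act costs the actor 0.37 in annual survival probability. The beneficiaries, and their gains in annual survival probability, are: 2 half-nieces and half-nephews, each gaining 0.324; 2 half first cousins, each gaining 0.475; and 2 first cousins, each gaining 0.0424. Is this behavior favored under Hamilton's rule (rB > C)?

Hamilton's rule: the trait is favored when the sum of r·B over every recipient exceeds the actor's cost C.
r to a half-niece or half-nephew = 1/8 (half-aunt/uncle↔niece/nephew: one path of length 3: r = (1/2)^3 = 1/8).
r to a half first cousin = 1/16 (half first cousins share one grandparent — one path of length 4: r = (1/2)^4 = 1/16).
r to a first cousin = 1/8 (first cousins share one grandparent pair — two paths of length 4: r = 2·(1/2)^4 = 1/8).
Summing one r·B term per recipient: 2·0.125·0.324 + 2·0.0625·0.475 + 2·0.125·0.0424 = 0.150975.
0.150975 < 0.37: the indirect benefit is less than the cost.

No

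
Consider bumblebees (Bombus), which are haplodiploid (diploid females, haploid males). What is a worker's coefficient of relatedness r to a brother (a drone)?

0.25

Her haploid brother carries none of their father's genes and a random half of their mother's genome; that half matches the maternal half of her own genome with probability 1/2: r = 1/2 · 1/2 = 1/4.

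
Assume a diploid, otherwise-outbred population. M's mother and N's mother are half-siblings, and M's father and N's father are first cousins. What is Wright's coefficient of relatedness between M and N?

0.09375

Independent pedigree routes through distinct common ancestors add.
M and N are related in two ways: half first cousins through their mothers (r = 1/16) and second cousins through their fathers (r = 1/32).
r = 1/16 + 1/32 = 0.09375.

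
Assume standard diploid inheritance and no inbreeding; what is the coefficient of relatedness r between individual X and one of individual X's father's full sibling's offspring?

Each parent–offspring link contributes a factor of 1/2, and independent paths through distinct common ancestors add.
First cousins share one grandparent pair — two paths of length 4: r = 2·(1/2)^4 = 1/8.

0.125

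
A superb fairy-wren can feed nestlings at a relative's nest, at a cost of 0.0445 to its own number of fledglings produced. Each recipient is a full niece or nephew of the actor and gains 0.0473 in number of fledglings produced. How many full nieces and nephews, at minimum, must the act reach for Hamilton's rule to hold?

r to a full niece or nephew = 0.25 (full aunt/uncle↔niece/nephew: two paths of length 3 through the shared grandparent pair: r = 2·(1/2)^3 = 1/4).
Hamilton's rule: n·r·B > C  ⇒  n > C/(r·B) = 0.0445/(0.25·0.0473) = 3.763.
The smallest integer exceeding 3.763 is 4.

4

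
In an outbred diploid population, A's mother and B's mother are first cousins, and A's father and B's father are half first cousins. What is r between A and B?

0.046875

Independent pedigree routes through distinct common ancestors add.
A and B are related in two ways: second cousins through their mothers (r = 1/32) and half second cousins through their fathers (r = 1/64).
r = 1/32 + 1/64 = 0.046875.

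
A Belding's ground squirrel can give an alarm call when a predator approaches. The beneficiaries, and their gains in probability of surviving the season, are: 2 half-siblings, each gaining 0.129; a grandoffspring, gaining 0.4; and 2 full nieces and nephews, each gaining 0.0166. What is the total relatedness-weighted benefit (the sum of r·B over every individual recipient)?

r to a half-sibling = 0.25 (half-sibs share one parent — one path of length 2: r = (1/2)^2 = 1/4).
r to a grandoffspring = 0.25 (two parent–offspring links: r = (1/2)^2 = 1/4).
r to a full niece or nephew = 0.25 (full aunt/uncle↔niece/nephew: two paths of length 3 through the shared grandparent pair: r = 2·(1/2)^3 = 1/4).
Summing one r·B term per recipient: 2·0.25·0.129 + 1·0.25·0.4 + 2·0.25·0.0166 = 0.1728.

0.1728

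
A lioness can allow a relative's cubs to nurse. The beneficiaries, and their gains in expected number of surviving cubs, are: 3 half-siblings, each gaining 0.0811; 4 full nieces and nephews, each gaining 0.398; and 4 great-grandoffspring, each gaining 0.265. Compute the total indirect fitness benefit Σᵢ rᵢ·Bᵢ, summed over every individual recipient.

0.591325

r to a half-sibling = 1/4 (half-sibs share one parent — one path of length 2: r = (1/2)^2 = 1/4).
r to a full niece or nephew = 1/4 (full aunt/uncle↔niece/nephew: two paths of length 3 through the shared grandparent pair: r = 2·(1/2)^3 = 1/4).
r to a great-grandoffspring = 1/8 (three parent–offspring links: r = (1/2)^3 = 1/8).
Summing one r·B term per recipient: 3·0.25·0.0811 + 4·0.25·0.398 + 4·0.125·0.265 = 0.591325.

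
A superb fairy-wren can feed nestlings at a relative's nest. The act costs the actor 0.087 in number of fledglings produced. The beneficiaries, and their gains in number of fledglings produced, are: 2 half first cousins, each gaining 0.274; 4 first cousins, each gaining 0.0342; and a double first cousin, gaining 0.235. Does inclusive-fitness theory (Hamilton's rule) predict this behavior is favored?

Hamilton's rule: the trait is favored when the sum of r·B over every recipient exceeds the actor's cost C.
r to a half first cousin = 1/16 (half first cousins share one grandparent — one path of length 4: r = (1/2)^4 = 1/16).
r to a first cousin = 1/8 (first cousins share one grandparent pair — two paths of length 4: r = 2·(1/2)^4 = 1/8).
r to a double first cousin = 1/4 (double first cousins share both grandparent pairs — four paths of length 4: r = 4·(1/2)^4 = 1/4).
Summing one r·B term per recipient: 2·0.0625·0.274 + 4·0.125·0.0342 + 1·0.25·0.235 = 0.1101.
0.1101 > 0.087: the indirect benefit exceeds the cost.

Yes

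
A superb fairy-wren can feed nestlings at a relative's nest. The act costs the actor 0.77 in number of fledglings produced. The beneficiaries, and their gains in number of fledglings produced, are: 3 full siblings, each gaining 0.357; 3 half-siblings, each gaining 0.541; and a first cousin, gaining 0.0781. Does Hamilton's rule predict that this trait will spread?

Hamilton's rule: the trait is favored when the sum of r·B over every recipient exceeds the actor's cost C.
r to a full sibling = 0.5 (full sibs share both parents — two paths of length 2: r = 2·(1/2)^2 = 1/2).
r to a half-sibling = 0.25 (half-sibs share one parent — one path of length 2: r = (1/2)^2 = 1/4).
r to a first cousin = 0.125 (first cousins share one grandparent pair — two paths of length 4: r = 2·(1/2)^4 = 1/8).
Summing one r·B term per recipient: 3·0.5·0.357 + 3·0.25·0.541 + 1·0.125·0.0781 = 0.9510125.
0.9510125 > 0.77: the indirect benefit exceeds the cost.

Yes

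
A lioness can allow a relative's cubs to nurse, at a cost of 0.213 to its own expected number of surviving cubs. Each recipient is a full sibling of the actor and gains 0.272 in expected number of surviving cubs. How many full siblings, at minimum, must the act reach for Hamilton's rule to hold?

2

r to a full sibling = 0.5 (full sibs share both parents — two paths of length 2: r = 2·(1/2)^2 = 1/2).
Hamilton's rule: n·r·B > C  ⇒  n > C/(r·B) = 0.213/(0.5·0.272) = 1.566.
The smallest integer exceeding 1.566 is 2.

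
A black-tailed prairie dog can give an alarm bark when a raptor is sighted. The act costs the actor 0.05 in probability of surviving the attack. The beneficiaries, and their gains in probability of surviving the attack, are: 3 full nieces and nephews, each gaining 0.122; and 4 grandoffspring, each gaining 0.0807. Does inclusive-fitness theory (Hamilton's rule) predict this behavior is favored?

Yes

Hamilton's rule: the trait is favored when the sum of r·B over every recipient exceeds the actor's cost C.
r to a full niece or nephew = 1/4 (full aunt/uncle↔niece/nephew: two paths of length 3 through the shared grandparent pair: r = 2·(1/2)^3 = 1/4).
r to a grandoffspring = 0.25 (two parent–offspring links: r = (1/2)^2 = 1/4).
Summing one r·B term per recipient: 3·0.25·0.122 + 4·0.25·0.0807 = 0.1722.
0.1722 > 0.05: the indirect benefit exceeds the cost.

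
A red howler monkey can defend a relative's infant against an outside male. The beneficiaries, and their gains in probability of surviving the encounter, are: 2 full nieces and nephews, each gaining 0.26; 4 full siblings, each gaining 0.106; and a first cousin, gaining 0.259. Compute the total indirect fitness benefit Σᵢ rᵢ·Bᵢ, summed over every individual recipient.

0.374375

r to a full niece or nephew = 0.25 (full aunt/uncle↔niece/nephew: two paths of length 3 through the shared grandparent pair: r = 2·(1/2)^3 = 1/4).
r to a full sibling = 0.5 (full sibs share both parents — two paths of length 2: r = 2·(1/2)^2 = 1/2).
r to a first cousin = 0.125 (first cousins share one grandparent pair — two paths of length 4: r = 2·(1/2)^4 = 1/8).
Summing one r·B term per recipient: 2·0.25·0.26 + 4·0.5·0.106 + 1·0.125·0.259 = 0.374375.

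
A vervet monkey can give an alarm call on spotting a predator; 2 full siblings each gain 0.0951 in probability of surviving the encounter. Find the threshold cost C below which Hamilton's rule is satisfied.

0.0951

r to a full sibling = 0.5 (full sibs share both parents — two paths of length 2: r = 2·(1/2)^2 = 1/2).
Hamilton's rule: n·r·B > C, so the trait is favored while C < n·r·B = 2·0.5·0.0951 = 0.0951.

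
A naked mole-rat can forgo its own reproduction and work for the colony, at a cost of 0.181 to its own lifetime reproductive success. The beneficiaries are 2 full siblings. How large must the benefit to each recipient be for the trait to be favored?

r to a full sibling = 0.5 (full sibs share both parents — two paths of length 2: r = 2·(1/2)^2 = 1/2).
Hamilton's rule with n recipients of equal r: n·r·B > C, so B > C/(n·r) = 0.181/(2·0.5) = 0.181.

0.181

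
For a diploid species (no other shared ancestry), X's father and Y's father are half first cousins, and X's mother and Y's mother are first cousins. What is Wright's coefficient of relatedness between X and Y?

0.046875

Wright's path rule: contributions from independent ancestry routes add.
X and Y are related in two ways: half second cousins through their fathers (r = 1/64) and second cousins through their mothers (r = 1/32).
r = 1/64 + 1/32 = 0.046875.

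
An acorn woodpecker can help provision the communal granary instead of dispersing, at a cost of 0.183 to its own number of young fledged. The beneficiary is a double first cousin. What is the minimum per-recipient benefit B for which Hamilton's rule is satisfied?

0.732

r to a double first cousin = 1/4 (double first cousins share both grandparent pairs — four paths of length 4: r = 4·(1/2)^4 = 1/4).
Hamilton's rule with n recipients of equal r: n·r·B > C, so B > C/(n·r) = 0.183/(1·0.25) = 0.732.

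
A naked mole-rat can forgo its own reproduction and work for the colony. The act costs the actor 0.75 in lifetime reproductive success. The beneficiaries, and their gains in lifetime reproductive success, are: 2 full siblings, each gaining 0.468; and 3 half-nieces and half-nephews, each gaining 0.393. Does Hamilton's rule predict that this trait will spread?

No

Hamilton's rule: the trait is favored when the sum of r·B over every recipient exceeds the actor's cost C.
r to a full sibling = 0.5 (full sibs share both parents — two paths of length 2: r = 2·(1/2)^2 = 1/2).
r to a half-niece or half-nephew = 0.125 (half-aunt/uncle↔niece/nephew: one path of length 3: r = (1/2)^3 = 1/8).
Summing one r·B term per recipient: 2·0.5·0.468 + 3·0.125·0.393 = 0.615375.
0.615375 < 0.75: the indirect benefit is less than the cost.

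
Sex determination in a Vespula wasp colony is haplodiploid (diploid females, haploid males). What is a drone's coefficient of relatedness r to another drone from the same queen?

0.5

Haploid brothers each carry a random half of the queen's diploid genome, so on average they share half: r = 1/2.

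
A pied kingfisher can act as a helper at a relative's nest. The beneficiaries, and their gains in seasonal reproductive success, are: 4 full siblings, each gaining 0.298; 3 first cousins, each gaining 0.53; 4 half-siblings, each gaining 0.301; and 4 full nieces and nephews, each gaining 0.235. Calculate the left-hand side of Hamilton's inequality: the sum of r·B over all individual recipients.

r to a full sibling = 1/2 (full sibs share both parents — two paths of length 2: r = 2·(1/2)^2 = 1/2).
r to a first cousin = 0.125 (first cousins share one grandparent pair — two paths of length 4: r = 2·(1/2)^4 = 1/8).
r to a half-sibling = 0.25 (half-sibs share one parent — one path of length 2: r = (1/2)^2 = 1/4).
r to a full niece or nephew = 0.25 (full aunt/uncle↔niece/nephew: two paths of length 3 through the shared grandparent pair: r = 2·(1/2)^3 = 1/4).
Summing one r·B term per recipient: 4·0.5·0.298 + 3·0.125·0.53 + 4·0.25·0.301 + 4·0.25·0.235 = 1.33075.

1.33075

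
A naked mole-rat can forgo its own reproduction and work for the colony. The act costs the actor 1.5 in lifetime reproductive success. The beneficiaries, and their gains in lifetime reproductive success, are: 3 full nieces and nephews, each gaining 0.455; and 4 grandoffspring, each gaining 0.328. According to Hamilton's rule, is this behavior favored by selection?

Hamilton's rule: the trait is favored when the sum of r·B over every recipient exceeds the actor's cost C.
r to a full niece or nephew = 0.25 (full aunt/uncle↔niece/nephew: two paths of length 3 through the shared grandparent pair: r = 2·(1/2)^3 = 1/4).
r to a grandoffspring = 1/4 (two parent–offspring links: r = (1/2)^2 = 1/4).
Summing one r·B term per recipient: 3·0.25·0.455 + 4·0.25·0.328 = 0.66925.
0.66925 < 1.5: the indirect benefit is less than the cost.

No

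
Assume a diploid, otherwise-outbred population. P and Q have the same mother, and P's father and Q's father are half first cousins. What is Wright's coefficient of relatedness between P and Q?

Wright's path rule: contributions from independent ancestry routes add.
P and Q are related in two ways: half-sibs through their shared mother (r = 1/4) and half second cousins through their fathers (r = 1/64).
r = 1/4 + 1/64 = 0.265625.

0.265625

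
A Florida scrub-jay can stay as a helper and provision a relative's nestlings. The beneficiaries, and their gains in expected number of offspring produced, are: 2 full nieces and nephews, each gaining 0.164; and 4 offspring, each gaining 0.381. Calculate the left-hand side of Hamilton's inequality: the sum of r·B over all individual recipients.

r to a full niece or nephew = 1/4 (full aunt/uncle↔niece/nephew: two paths of length 3 through the shared grandparent pair: r = 2·(1/2)^3 = 1/4).
r to an offspring = 0.5 (one parent–offspring link: r = (1/2)^1 = 1/2).
Summing one r·B term per recipient: 2·0.25·0.164 + 4·0.5·0.381 = 0.844.

0.844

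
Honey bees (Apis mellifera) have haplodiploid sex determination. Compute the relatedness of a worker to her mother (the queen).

One meiotic link between diploid queen and diploid daughter: r = 1/2.

0.5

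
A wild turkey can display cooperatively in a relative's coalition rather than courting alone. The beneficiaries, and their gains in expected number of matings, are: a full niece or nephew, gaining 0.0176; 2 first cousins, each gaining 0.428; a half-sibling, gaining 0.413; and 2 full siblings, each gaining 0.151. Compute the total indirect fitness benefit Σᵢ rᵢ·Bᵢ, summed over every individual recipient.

r to a full niece or nephew = 1/4 (full aunt/uncle↔niece/nephew: two paths of length 3 through the shared grandparent pair: r = 2·(1/2)^3 = 1/4).
r to a first cousin = 0.125 (first cousins share one grandparent pair — two paths of length 4: r = 2·(1/2)^4 = 1/8).
r to a half-sibling = 1/4 (half-sibs share one parent — one path of length 2: r = (1/2)^2 = 1/4).
r to a full sibling = 0.5 (full sibs share both parents — two paths of length 2: r = 2·(1/2)^2 = 1/2).
Summing one r·B term per recipient: 1·0.25·0.0176 + 2·0.125·0.428 + 1·0.25·0.413 + 2·0.5·0.151 = 0.36565.

0.36565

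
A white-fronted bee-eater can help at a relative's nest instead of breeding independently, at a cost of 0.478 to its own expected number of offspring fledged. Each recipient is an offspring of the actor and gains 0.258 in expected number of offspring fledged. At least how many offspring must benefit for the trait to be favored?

r to an offspring = 1/2 (one parent–offspring link: r = (1/2)^1 = 1/2).
Hamilton's rule: n·r·B > C  ⇒  n > C/(r·B) = 0.478/(0.5·0.258) = 3.705.
The smallest integer exceeding 3.705 is 4.

4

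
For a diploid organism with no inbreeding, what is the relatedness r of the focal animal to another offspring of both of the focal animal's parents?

Each parent–offspring link contributes a factor of 1/2, and independent paths through distinct common ancestors add.
Full sibs share both parents — two paths of length 2: r = 2·(1/2)^2 = 1/2.

0.5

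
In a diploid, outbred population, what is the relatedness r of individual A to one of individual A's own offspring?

0.5

Each parent–offspring link contributes a factor of 1/2, and independent paths through distinct common ancestors add.
One parent–offspring link: r = (1/2)^1 = 1/2.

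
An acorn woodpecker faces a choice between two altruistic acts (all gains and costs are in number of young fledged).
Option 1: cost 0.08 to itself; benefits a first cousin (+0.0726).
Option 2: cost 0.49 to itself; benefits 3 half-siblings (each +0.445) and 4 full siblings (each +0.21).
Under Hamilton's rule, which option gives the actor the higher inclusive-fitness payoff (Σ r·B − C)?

Option 2

Option 1: r to a first cousin = 0.125.
Option 1: Σ r·B − C = (1·0.125·0.0726) − 0.08 = -0.070925.
Option 2: r to a half-sibling = 0.25.
Option 2: r to a full sibling = 0.5.
Option 2: Σ r·B − C = (3·0.25·0.445 + 4·0.5·0.21) − 0.49 = 0.26375.
Option 2 has the higher net inclusive-fitness payoff.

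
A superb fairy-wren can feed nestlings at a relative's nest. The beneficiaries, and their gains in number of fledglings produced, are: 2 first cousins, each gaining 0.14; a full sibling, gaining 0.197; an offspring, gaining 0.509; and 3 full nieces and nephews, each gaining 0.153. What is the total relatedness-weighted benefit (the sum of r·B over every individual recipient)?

0.50275

r to a first cousin = 0.125 (first cousins share one grandparent pair — two paths of length 4: r = 2·(1/2)^4 = 1/8).
r to a full sibling = 1/2 (full sibs share both parents — two paths of length 2: r = 2·(1/2)^2 = 1/2).
r to an offspring = 0.5 (one parent–offspring link: r = (1/2)^1 = 1/2).
r to a full niece or nephew = 0.25 (full aunt/uncle↔niece/nephew: two paths of length 3 through the shared grandparent pair: r = 2·(1/2)^3 = 1/4).
Summing one r·B term per recipient: 2·0.125·0.14 + 1·0.5·0.197 + 1·0.5·0.509 + 3·0.25·0.153 = 0.50275.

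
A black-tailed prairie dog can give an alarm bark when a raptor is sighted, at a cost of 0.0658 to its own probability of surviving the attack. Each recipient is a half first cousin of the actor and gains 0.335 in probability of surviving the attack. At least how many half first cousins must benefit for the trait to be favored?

4

r to a half first cousin = 1/16 (half first cousins share one grandparent — one path of length 4: r = (1/2)^4 = 1/16).
Hamilton's rule: n·r·B > C  ⇒  n > C/(r·B) = 0.0658/(0.0625·0.335) = 3.143.
The smallest integer exceeding 3.143 is 4.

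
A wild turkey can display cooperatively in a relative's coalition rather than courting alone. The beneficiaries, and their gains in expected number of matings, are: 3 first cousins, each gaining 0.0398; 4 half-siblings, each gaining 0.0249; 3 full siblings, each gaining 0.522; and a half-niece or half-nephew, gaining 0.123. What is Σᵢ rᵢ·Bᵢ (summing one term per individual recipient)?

0.8382

r to a first cousin = 1/8 (first cousins share one grandparent pair — two paths of length 4: r = 2·(1/2)^4 = 1/8).
r to a half-sibling = 1/4 (half-sibs share one parent — one path of length 2: r = (1/2)^2 = 1/4).
r to a full sibling = 0.5 (full sibs share both parents — two paths of length 2: r = 2·(1/2)^2 = 1/2).
r to a half-niece or half-nephew = 0.125 (half-aunt/uncle↔niece/nephew: one path of length 3: r = (1/2)^3 = 1/8).
Summing one r·B term per recipient: 3·0.125·0.0398 + 4·0.25·0.0249 + 3·0.5·0.522 + 1·0.125·0.123 = 0.8382.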